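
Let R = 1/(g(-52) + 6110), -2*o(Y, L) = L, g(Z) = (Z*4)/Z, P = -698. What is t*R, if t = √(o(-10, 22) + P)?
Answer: I*√709/6114 ≈ 0.0043551*I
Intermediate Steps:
g(Z) = 4 (g(Z) = (4*Z)/Z = 4)
o(Y, L) = -L/2
R = 1/6114 (R = 1/(4 + 6110) = 1/6114 ≈ 0.00016356)
t = I*√709 (t = √(-½*22 - 698) = √(-11 - 698) = √(-709) = I*√709 ≈ 26.627*I)
t*R = (I*√709)*(1/6114) = I*√709/6114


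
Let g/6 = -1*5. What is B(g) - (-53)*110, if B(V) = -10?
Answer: 5820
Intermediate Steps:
g = -30 (g = 6*(-1*5) = 6*(-5) = -30)
B(g) - (-53)*110 = -10 - (-53)*110 = -10 - 53*(-110) = -10 + 5830 = 5820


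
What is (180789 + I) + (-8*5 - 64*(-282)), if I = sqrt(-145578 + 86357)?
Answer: 198797 + I*sqrt(59221) ≈ 1.988e+5 + 243.35*I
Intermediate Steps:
I = I*sqrt(59221) (I = sqrt(-59221) = I*sqrt(59221) ≈ 243.35*I)
(180789 + I) + (-8*5 - 64*(-282)) = (180789 + I*sqrt(59221)) + (-8*5 - 64*(-282)) = (180789 + I*sqrt(59221)) + (-40 + 18048) = (180789 + I*sqrt(59221)) + 18008 = 198797 + I*sqrt(59221)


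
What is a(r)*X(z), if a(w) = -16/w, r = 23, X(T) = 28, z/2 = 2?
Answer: -448/23 ≈ -19.478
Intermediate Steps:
z = 4 (z = 2*2 = 4)
a(r)*X(z) = -16/23*28 = -448/23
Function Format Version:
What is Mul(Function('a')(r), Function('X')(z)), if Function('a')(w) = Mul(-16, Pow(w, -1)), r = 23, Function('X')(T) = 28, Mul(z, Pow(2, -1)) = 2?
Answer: Rational(-448, 23) ≈ -19.478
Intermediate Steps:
z = 4 (z = Mul(2, 2) = 4)
Mul(Function('a')(r), Function('X')(z)) = Mul(Mul(-16, Pow(23, -1)), 28) = Mul(Mul(-16, Rational(1, 23)), 28) = Mul(Rational(-16, 23), 28) = Rational(-448, 23)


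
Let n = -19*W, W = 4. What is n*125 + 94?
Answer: -9406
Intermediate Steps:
n = -76 (n = -19*4 = -76)
n*125 + 94 = -76*125 + 94 = -9500 + 94 = -9406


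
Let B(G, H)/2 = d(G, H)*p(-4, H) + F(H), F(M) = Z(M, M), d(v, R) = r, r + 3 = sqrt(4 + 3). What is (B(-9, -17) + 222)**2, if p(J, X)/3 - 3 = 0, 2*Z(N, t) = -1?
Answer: 30157 + 6012*sqrt(7) ≈ 46063.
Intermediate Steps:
Z(N, t) = -1/2 (Z(N, t) = (1/2)*(-1) = -1/2)
p(J, X) = 9 (p(J, X) = 9 + 3*0 = 9 + 0 = 9)
r = -3 + sqrt(7) (r = -3 + sqrt(4 + 3) = -3 + sqrt(7) ≈ -0.35425)
d(v, R) = -3 + sqrt(7)
F(M) = -1/2
B(G, H) = -55 + 18*sqrt(7) (B(G, H) = 2*((-3 + sqrt(7))*9 - 1/2) = 2*((-27 + 9*sqrt(7)) - 1/2) = 2*(-55/2 + 9*sqrt(7)) = -55 + 18*sqrt(7))
(B(-9, -17) + 222)**2 = ((-55 + 18*sqrt(7)) + 222)**2 = (167 + 18*sqrt(7))**2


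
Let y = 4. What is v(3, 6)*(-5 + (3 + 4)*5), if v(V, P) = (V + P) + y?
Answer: 390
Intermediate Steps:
v(V, P) = 4 + P + V (v(V, P) = (V + P) + 4 = (P + V) + 4 = 4 + P + V)
v(3, 6)*(-5 + (3 + 4)*5) = (4 + 6 + 3)*(-5 + (3 + 4)*5) = 13*(-5 + 7*5) = 13*(-5 + 35) = 13*30 = 390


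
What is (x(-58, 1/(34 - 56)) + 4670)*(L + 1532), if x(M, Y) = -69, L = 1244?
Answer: 12772376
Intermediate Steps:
(x(-58, 1/(34 - 56)) + 4670)*(L + 1532) = (-69 + 4670)*(1244 + 1532) = 4601*2776 = 12772376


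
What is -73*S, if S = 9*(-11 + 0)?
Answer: 7227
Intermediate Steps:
S = -99 (S = 9*(-11) = -99)
-73*S = -73*(-99) = 7227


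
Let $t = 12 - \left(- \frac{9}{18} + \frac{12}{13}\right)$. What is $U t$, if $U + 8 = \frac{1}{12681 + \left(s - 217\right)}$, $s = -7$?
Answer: $- \frac{29996155}{323882} \approx -92.615$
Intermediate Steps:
$t = \frac{301}{26}$ ($t = 12 - \left(\left(-9\right) \frac{1}{18} + 12 \cdot \frac{1}{13}\right) = 12 - \left(- \frac{1}{2} + \frac{12}{13}\right) = 12 - \frac{11}{26} = \frac{301}{26} \approx 11.577$)
$U = - \frac{99655}{12457}$ ($U = -8 + \frac{1}{12681 - 224} = -8 + \frac{1}{12457} = - \frac{99655}{12457} \approx -7.9999$)
$U t = \left(- \frac{99655}{12457}\right) \frac{301}{26} = - \frac{29996155}{323882}$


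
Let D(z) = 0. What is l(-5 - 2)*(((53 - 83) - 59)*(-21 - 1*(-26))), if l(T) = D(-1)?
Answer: 0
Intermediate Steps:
l(T) = 0
l(-5 - 2)*(((53 - 83) - 59)*(-21 - 1*(-26))) = 0*(((53 - 83) - 59)*(-21 - 1*(-26))) = 0*((-30 - 59)*(-21 + 26)) = 0*(-89*5) = 0*(-445) = 0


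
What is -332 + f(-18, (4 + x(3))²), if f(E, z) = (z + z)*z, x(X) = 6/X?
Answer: 2260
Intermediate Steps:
f(E, z) = 2*z² (f(E, z) = (2*z)*z = 2*z²)
-332 + f(-18, (4 + x(3))²) = -332 + 2*((4 + 6/3)²)² = -332 + 2*((4 + 6*(⅓))²)² = -332 + 2*((4 + 2)²)² = -332 + 2*(6²)² = -332 + 2*36² = -332 + 2*1296 = -332 + 2592 = 2260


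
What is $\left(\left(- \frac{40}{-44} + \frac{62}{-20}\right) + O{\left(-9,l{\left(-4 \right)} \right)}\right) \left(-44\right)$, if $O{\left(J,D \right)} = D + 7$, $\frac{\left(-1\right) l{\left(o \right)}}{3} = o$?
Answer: $- \frac{3698}{5} \approx -739.6$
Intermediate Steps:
$l{\left(o \right)} = - 3 o$
$O{\left(J,D \right)} = 7 + D$
$\left(\left(- \frac{40}{-44} + \frac{62}{-20}\right) + O{\left(-9,l{\left(-4 \right)} \right)}\right) \left(-44\right) = \left(\left(- \frac{40}{-44} + \frac{62}{-20}\right) + \left(7 - -12\right)\right) \left(-44\right) = \left(\left(\left(-40\right) \left(- \frac{1}{44}\right) + 62 \left(- \frac{1}{20}\right)\right) + \left(7 + 12\right)\right) \left(-44\right) = \left(\left(\frac{10}{11} - \frac{31}{10}\right) + 19\right) \left(-44\right) = \left(- \frac{241}{110} + 19\right) \left(-44\right) = \frac{1849}{110} \left(-44\right) = - \frac{3698}{5}$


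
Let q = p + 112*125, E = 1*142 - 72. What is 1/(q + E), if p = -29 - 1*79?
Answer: 1/13962 ≈ 7.1623e-5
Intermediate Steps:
E = 70 (E = 142 - 72 = 70)
p = -108 (p = -29 - 79 = -108)
q = 13892 (q = -108 + 112*125 = -108 + 14000 = 13892)
1/(q + E) = 1/(13892 + 70) = 1/13962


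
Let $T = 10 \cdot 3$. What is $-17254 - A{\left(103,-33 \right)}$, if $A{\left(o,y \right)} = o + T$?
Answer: $-17387$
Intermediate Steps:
$T = 30$
$A{\left(o,y \right)} = 30 + o$ ($A{\left(o,y \right)} = o + 30 = 30 + o$)
$-17254 - A{\left(103,-33 \right)} = -17254 - \left(30 + 103\right) = -17254 - 133 = -17387$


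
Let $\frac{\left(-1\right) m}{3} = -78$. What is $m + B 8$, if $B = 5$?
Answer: $274$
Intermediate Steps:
$m = 234$ ($m = \left(-3\right) \left(-78\right) = 234$)
$m + B 8 = 234 + 5 \cdot 8 = 234 + 40 = 274$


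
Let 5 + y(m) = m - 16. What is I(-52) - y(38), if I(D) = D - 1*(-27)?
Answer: -42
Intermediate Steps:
I(D) = 27 + D (I(D) = D + 27 = 27 + D)
y(m) = -21 + m (y(m) = -5 + (m - 16) = -5 + (-16 + m) = -21 + m)
I(-52) - y(38) = (27 - 52) - (-21 + 38) = -25 - 1*17 = -25 - 17 = -42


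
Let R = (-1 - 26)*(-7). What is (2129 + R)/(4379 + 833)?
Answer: 1159/2606 ≈ 0.44474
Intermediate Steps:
R = 189 (R = -27*(-7) = 189)
(2129 + R)/(4379 + 833) = (2129 + 189)/(4379 + 833) = 2318/5212 = 2318*(1/5212) = 1159/2606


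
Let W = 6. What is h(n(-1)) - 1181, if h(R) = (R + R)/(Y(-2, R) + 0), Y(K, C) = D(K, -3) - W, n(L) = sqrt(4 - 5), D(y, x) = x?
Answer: -1181 - 2*I/9 ≈ -1181.0 - 0.22222*I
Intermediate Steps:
n(L) = I (n(L) = sqrt(-1) = I)
Y(K, C) = -9 (Y(K, C) = -3 - 1*6 = -3 - 6 = -9)
h(R) = -2*R/9 (h(R) = (R + R)/(-9 + 0) = (2*R)/(-9) = (2*R)*(-1/9) = -2*R/9)
h(n(-1)) - 1181 = -2*I/9 - 1181 = -1181 - 2*I/9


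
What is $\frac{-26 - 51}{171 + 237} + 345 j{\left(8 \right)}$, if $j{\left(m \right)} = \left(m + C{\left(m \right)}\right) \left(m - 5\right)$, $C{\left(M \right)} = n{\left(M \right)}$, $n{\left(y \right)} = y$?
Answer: $\frac{6756403}{408} \approx 16560.0$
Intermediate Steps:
$C{\left(M \right)} = M$
$j{\left(m \right)} = 2 m \left(-5 + m\right)$ ($j{\left(m \right)} = \left(m + m\right) \left(m - 5\right) = 2 m \left(-5 + m\right)$)
$\frac{-26 - 51}{171 + 237} + 345 j{\left(8 \right)} = \frac{-26 - 51}{171 + 237} + 345 \cdot 2 \cdot 8 \left(-5 + 8\right) = \frac{-26 - 51}{408} + 345 \cdot 2 \cdot 8 \cdot 3 = \left(-77\right) \frac{1}{408} + 345 \cdot 48 = - \frac{77}{408} + 16560 = \frac{6756403}{408}$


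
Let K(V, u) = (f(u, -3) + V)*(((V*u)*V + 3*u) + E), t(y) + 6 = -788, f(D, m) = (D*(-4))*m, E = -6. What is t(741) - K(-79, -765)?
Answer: -44227151288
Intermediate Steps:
f(D, m) = -4*D*m (f(D, m) = (-4*D)*m = -4*D*m)
t(y) = -794 (t(y) = -6 - 788 = -794)
K(V, u) = (V + 12*u)*(-6 + 3*u + u*V²) (K(V, u) = (-4*u*(-3) + V)*(((V*u)*V + 3*u) - 6) = (12*u + V)*((u*V² + 3*u) - 6) = (V + 12*u)*((3*u + u*V²) - 6) = (V + 12*u)*(-6 + 3*u + u*V²))
t(741) - K(-79, -765) = -794 - (-72*(-765) - 6*(-79) + 36*(-765)² - 765*(-79)³ + 3*(-79)*(-765) + 12*(-79)²*(-765)²) = -794 - (55080 + 474 + 36*585225 - 765*(-493039) + 181305 + 12*6241*585225) = -794 - (55080 + 474 + 21068100 + 377174835 + 181305 + 43828670700) = -794 - 1*44227150494 = -794 - 44227150494 = -44227151288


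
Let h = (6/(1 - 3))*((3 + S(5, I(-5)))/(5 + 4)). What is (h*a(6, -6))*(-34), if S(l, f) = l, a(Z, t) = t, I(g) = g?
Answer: -544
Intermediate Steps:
h = -8/3 (h = (6/(1 - 3))*((3 + 5)/(5 + 4)) = (6/(-2))*(8/9) = (-½*6)*(8*(⅑)) = -3*8/9 = -8/3 ≈ -2.6667)
(h*a(6, -6))*(-34) = -8/3*(-6)*(-34) = 16*(-34) = -544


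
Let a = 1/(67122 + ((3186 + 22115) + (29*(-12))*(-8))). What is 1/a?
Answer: 95207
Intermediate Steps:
a = 1/95207 (a = 1/(67122 + (25301 - 348*(-8))) = 1/(67122 + (25301 + 2784)) = 1/(67122 + 28085) = 1/95207 ≈ 1.0503e-5)
1/a = 1/(1/95207) = 95207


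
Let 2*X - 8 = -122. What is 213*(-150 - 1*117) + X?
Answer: -56928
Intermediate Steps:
X = -57 (X = 4 + (1/2)*(-122) = 4 - 61 = -57)
213*(-150 - 1*117) + X = 213*(-150 - 1*117) - 57 = 213*(-150 - 117) - 57 = 213*(-267) - 57 = -56871 - 57 = -56928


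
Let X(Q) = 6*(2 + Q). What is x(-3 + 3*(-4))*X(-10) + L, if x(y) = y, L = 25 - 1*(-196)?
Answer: 941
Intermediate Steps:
L = 221 (L = 25 + 196 = 221)
X(Q) = 12 + 6*Q
x(-3 + 3*(-4))*X(-10) + L = (-3 + 3*(-4))*(12 + 6*(-10)) + 221 = (-3 - 12)*(12 - 60) + 221 = -15*(-48) + 221 = 720 + 221 = 941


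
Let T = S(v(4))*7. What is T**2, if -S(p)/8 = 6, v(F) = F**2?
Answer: 112896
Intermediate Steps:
S(p) = -48 (S(p) = -8*6 = -48)
T = -336 (T = -48*7 = -336)
T**2 = (-336)**2 = 112896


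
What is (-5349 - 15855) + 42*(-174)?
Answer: -28512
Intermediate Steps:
(-5349 - 15855) + 42*(-174) = -21204 - 7308 = -28512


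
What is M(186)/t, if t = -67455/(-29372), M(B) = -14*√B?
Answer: -411208*√186/67455 ≈ -83.139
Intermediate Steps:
t = 67455/29372 (t = -67455*(-1/29372) = 67455/29372 ≈ 2.2966)
M(186)/t = (-14*√186)/(67455/29372) = -14*√186*(29372/67455) = -411208*√186/67455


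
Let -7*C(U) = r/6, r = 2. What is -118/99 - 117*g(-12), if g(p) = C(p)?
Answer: 3035/693 ≈ 4.3795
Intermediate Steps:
C(U) = -1/21 (C(U) = -2/(7*6) = -⅐*⅓ = -1/21)
g(p) = -1/21
-118/99 - 117*g(-12) = -118/99 - 117*(-1/21) = -118*1/99 + 39/7 = -118/99 + 39/7 = 3035/693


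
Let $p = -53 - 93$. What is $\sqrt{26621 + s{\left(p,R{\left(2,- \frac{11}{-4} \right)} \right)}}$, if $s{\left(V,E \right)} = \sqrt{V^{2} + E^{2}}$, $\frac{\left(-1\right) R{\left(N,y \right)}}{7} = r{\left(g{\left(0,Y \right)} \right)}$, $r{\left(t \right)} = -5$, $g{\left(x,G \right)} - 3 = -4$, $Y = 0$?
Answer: $\sqrt{26621 + \sqrt{22541}} \approx 163.62$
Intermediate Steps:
$g{\left(x,G \right)} = -1$ ($g{\left(x,G \right)} = 3 - 4 = -1$)
$p = -146$ ($p = -53 - 93 = -146$)
$R{\left(N,y \right)} = 35$ ($R{\left(N,y \right)} = \left(-7\right) \left(-5\right) = 35$)
$s{\left(V,E \right)} = \sqrt{E^{2} + V^{2}}$
$\sqrt{26621 + s{\left(p,R{\left(2,- \frac{11}{-4} \right)} \right)}} = \sqrt{26621 + \sqrt{35^{2} + \left(-146\right)^{2}}} = \sqrt{26621 + \sqrt{1225 + 21316}} = \sqrt{26621 + \sqrt{22541}}$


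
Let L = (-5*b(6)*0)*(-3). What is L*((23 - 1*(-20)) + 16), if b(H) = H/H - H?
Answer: 0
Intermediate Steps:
b(H) = 1 - H
L = 0 (L = (-5*(1 - 1*6)*0)*(-3) = (-5*(1 - 6)*0)*(-3) = (-5*(-5)*0)*(-3) = (25*0)*(-3) = 0*(-3) = 0)
L*((23 - 1*(-20)) + 16) = 0*((23 - 1*(-20)) + 16) = 0*((23 + 20) + 16) = 0*(43 + 16) = 0*59 = 0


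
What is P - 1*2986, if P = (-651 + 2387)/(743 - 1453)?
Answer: -1060898/355 ≈ -2988.4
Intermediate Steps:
P = -868/355 (P = 1736/(-710) = 1736*(-1/710) = -868/355 ≈ -2.4451)
P - 1*2986 = -868/355 - 1*2986 = -868/355 - 2986 = -1060898/355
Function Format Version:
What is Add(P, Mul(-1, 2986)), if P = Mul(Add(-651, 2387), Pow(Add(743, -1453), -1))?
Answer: Rational(-1060898, 355) ≈ -2988.4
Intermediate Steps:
P = Rational(-868, 355) (P = Mul(1736, Pow(-710, -1)) = Mul(1736, Rational(-1, 710)) = Rational(-868, 355) ≈ -2.4451)
Add(P, Mul(-1, 2986)) = Add(Rational(-868, 355), Mul(-1, 2986)) = Add(Rational(-868, 355), -2986) = Rational(-1060898, 355)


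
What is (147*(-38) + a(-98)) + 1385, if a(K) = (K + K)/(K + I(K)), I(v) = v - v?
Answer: -4199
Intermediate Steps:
I(v) = 0
a(K) = 2 (a(K) = (K + K)/(K + 0) = (2*K)/K = 2)
(147*(-38) + a(-98)) + 1385 = (147*(-38) + 2) + 1385 = (-5586 + 2) + 1385 = -5584 + 1385 = -4199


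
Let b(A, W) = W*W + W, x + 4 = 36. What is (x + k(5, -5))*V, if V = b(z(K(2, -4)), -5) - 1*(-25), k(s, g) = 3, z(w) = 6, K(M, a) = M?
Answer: 1575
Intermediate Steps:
x = 32 (x = -4 + 36 = 32)
b(A, W) = W + W² (b(A, W) = W² + W = W + W²)
V = 45 (V = -5*(1 - 5) - 1*(-25) = -5*(-4) + 25 = 20 + 25 = 45)
(x + k(5, -5))*V = (32 + 3)*45 = 35*45 = 1575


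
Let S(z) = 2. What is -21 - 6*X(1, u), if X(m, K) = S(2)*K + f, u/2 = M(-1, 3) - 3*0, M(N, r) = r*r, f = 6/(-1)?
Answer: -201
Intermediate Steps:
f = -6 (f = 6*(-1) = -6)
M(N, r) = r²
u = 18 (u = 2*(3² - 3*0) = 2*(9 + 0) = 2*9 = 18)
X(m, K) = -6 + 2*K (X(m, K) = 2*K - 6 = -6 + 2*K)
-21 - 6*X(1, u) = -21 - 6*(-6 + 2*18) = -21 - 6*(-6 + 36) = -21 - 6*30 = -21 - 180 = -201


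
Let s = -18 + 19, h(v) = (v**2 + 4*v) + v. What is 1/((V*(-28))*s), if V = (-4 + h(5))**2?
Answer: -1/59248 ≈ -1.6878e-5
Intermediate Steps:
h(v) = v**2 + 5*v
s = 1
V = 2116 (V = (-4 + 5*(5 + 5))**2 = (-4 + 5*10)**2 = (-4 + 50)**2 = 46**2 = 2116)
1/((V*(-28))*s) = 1/((2116*(-28))*1) = 1/(-59248*1) = 1/(-59248) = -1/59248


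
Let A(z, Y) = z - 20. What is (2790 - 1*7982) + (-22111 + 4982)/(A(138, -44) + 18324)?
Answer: -95767993/18442 ≈ -5192.9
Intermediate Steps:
A(z, Y) = -20 + z
(2790 - 1*7982) + (-22111 + 4982)/(A(138, -44) + 18324) = (2790 - 1*7982) + (-22111 + 4982)/((-20 + 138) + 18324) = (2790 - 7982) - 17129/(118 + 18324) = -5192 - 17129/18442 = -95767993/18442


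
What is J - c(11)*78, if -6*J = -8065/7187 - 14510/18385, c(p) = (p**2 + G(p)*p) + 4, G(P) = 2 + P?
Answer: -3314479241297/158559594 ≈ -20904.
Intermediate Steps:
c(p) = 4 + p**2 + p*(2 + p) (c(p) = (p**2 + (2 + p)*p) + 4 = (p**2 + p*(2 + p)) + 4 = 4 + p**2 + p*(2 + p))
J = 50511679/158559594 (J = -(-8065/7187 - 14510/18385)/6 = -(-8065*1/7187 - 14510*1/18385)/6 = -(-8065/7187 - 2902/3677)/6 = -1/6*(-50511679/26426599) = 50511679/158559594 ≈ 0.31857)
J - c(11)*78 = 50511679/158559594 - (4 + 2*11 + 2*11**2)*78 = 50511679/158559594 - (4 + 22 + 2*121)*78 = 50511679/158559594 - (4 + 22 + 242)*78 = 50511679/158559594 - 268*78 = 50511679/158559594 - 1*20904 = 50511679/158559594 - 20904 = -3314479241297/158559594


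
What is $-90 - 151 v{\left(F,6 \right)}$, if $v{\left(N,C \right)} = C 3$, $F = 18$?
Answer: $-2808$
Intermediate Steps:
$v{\left(N,C \right)} = 3 C$
$-90 - 151 v{\left(F,6 \right)} = -90 - 151 \cdot 3 \cdot 6 = -90 - 2718 = -2808$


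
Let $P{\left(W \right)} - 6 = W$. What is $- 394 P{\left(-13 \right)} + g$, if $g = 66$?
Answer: $2824$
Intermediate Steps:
$P{\left(W \right)} = 6 + W$
$- 394 P{\left(-13 \right)} + g = - 394 \left(6 - 13\right) + 66 = \left(-394\right) \left(-7\right) + 66 = 2758 + 66 = 2824$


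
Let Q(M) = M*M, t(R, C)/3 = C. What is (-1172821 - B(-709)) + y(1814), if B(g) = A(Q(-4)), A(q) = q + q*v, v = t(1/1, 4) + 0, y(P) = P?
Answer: -1171215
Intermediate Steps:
t(R, C) = 3*C
v = 12 (v = 3*4 + 0 = 12 + 0 = 12)
Q(M) = M**2
A(q) = 13*q (A(q) = q + q*12 = q + 12*q = 13*q)
B(g) = 208 (B(g) = 13*(-4)**2 = 13*16 = 208)
(-1172821 - B(-709)) + y(1814) = (-1172821 - 1*208) + 1814 = (-1172821 - 208) + 1814 = -1173029 + 1814 = -1171215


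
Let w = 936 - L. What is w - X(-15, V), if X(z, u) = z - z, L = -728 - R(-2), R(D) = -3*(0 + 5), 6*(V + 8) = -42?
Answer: 1649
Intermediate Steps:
V = -15 (V = -8 + (1/6)*(-42) = -8 - 7 = -15)
R(D) = -15 (R(D) = -3*5 = -15)
L = -713 (L = -728 - 1*(-15) = -728 + 15 = -713)
X(z, u) = 0
w = 1649 (w = 936 - 1*(-713) = 936 + 713 = 1649)
w - X(-15, V) = 1649 - 1*0 = 1649 + 0 = 1649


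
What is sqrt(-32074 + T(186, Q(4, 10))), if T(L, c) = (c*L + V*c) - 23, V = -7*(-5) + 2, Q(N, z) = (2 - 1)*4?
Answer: 79*I*sqrt(5) ≈ 176.65*I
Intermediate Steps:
Q(N, z) = 4 (Q(N, z) = 1*4 = 4)
V = 37 (V = 35 + 2 = 37)
T(L, c) = -23 + 37*c + L*c (T(L, c) = (c*L + 37*c) - 23 = (L*c + 37*c) - 23 = (37*c + L*c) - 23 = -23 + 37*c + L*c)
sqrt(-32074 + T(186, Q(4, 10))) = sqrt(-32074 + (-23 + 37*4 + 186*4)) = sqrt(-32074 + (-23 + 148 + 744)) = sqrt(-32074 + 869) = sqrt(-31205) = 79*I*sqrt(5)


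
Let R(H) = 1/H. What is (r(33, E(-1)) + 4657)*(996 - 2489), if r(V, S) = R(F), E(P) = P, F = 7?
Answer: -48671800/7 ≈ -6.9531e+6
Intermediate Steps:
r(V, S) = ⅐ (r(V, S) = 1/7 = ⅐)
(r(33, E(-1)) + 4657)*(996 - 2489) = (⅐ + 4657)*(996 - 2489) = (32600/7)*(-1493) = -48671800/7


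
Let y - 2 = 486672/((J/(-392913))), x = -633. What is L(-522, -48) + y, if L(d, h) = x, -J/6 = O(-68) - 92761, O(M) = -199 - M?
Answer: -2660714509/7741 ≈ -3.4372e+5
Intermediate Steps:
J = 557352 (J = -6*((-199 - 1*(-68)) - 92761) = -6*((-199 + 68) - 92761) = -6*(-131 - 92761) = -6*(-92892) = 557352)
L(d, h) = -633
y = -2655814456/7741 (y = 2 + 486672/((557352/(-392913))) = 2 + 486672/((557352*(-1/392913))) = 2 + 486672/(-61928/43657) = 2 + 486672*(-43657/61928) = 2 - 2655829938/7741 = -2655814456/7741 ≈ -3.4308e+5)
L(-522, -48) + y = -633 - 2655814456/7741 = -2660714509/7741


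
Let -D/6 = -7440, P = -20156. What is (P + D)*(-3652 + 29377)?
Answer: 629850900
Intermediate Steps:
D = 44640 (D = -6*(-7440) = 44640)
(P + D)*(-3652 + 29377) = (-20156 + 44640)*(-3652 + 29377) = 24484*25725 = 629850900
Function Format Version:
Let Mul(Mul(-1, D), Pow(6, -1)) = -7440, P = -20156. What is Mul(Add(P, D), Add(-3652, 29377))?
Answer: 629850900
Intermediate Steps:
D = 44640 (D = Mul(-6, -7440) = 44640)
Mul(Add(P, D), Add(-3652, 29377)) = Mul(Add(-20156, 44640), Add(-3652, 29377)) = Mul(24484, 25725) = 629850900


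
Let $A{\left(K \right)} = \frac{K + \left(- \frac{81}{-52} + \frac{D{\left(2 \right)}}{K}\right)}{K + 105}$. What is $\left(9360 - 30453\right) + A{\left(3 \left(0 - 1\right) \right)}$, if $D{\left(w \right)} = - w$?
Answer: $- \frac{335631937}{15912} \approx -21093.0$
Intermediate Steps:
$A{\left(K \right)} = \frac{\frac{81}{52} + K - \frac{2}{K}}{105 + K}$ ($A{\left(K \right)} = \frac{K + \left(- \frac{81}{-52} + \frac{\left(-1\right) 2}{K}\right)}{K + 105} = \frac{K - \left(- \frac{81}{52} + \frac{2}{K}\right)}{105 + K} = \frac{K + \left(\frac{81}{52} - \frac{2}{K}\right)}{105 + K} = \frac{\frac{81}{52} + K - \frac{2}{K}}{105 + K}$)
$\left(9360 - 30453\right) + A{\left(3 \left(0 - 1\right) \right)} = \left(9360 - 30453\right) + \frac{-2 + \left(3 \left(0 - 1\right)\right)^{2} + \frac{81 \cdot 3 \left(0 - 1\right)}{52}}{3 \left(0 - 1\right) \left(105 + 3 \left(0 - 1\right)\right)} = -21093 + \frac{-2 + \left(3 \left(-1\right)\right)^{2} + \frac{81 \cdot 3 \left(-1\right)}{52}}{3 \left(-1\right) \left(105 + 3 \left(-1\right)\right)} = -21093 + \frac{-2 + \left(-3\right)^{2} + \frac{81}{52} \left(-3\right)}{\left(-3\right) \left(105 - 3\right)} = -21093 - \frac{-2 + 9 - \frac{243}{52}}{3 \cdot 102} = -21093 - \frac{1}{306} \cdot \frac{121}{52} = -21093 - \frac{121}{15912} = - \frac{335631937}{15912}$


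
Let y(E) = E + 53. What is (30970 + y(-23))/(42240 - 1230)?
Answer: 3100/4101 ≈ 0.75591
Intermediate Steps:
y(E) = 53 + E
(30970 + y(-23))/(42240 - 1230) = (30970 + (53 - 23))/(42240 - 1230) = (30970 + 30)/41010 = 31000*(1/41010) = 3100/4101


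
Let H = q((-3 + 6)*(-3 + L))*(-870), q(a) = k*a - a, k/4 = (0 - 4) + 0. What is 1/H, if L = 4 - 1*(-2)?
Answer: 1/133110 ≈ 7.5126e-6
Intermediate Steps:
L = 6 (L = 4 + 2 = 6)
k = -16 (k = 4*((0 - 4) + 0) = 4*(-4 + 0) = 4*(-4) = -16)
q(a) = -17*a (q(a) = -16*a - a = -17*a)
H = 133110 (H = -17*(-3 + 6)*(-3 + 6)*(-870) = -51*3*(-870) = -17*9*(-870) = -153*(-870) = 133110)
1/H = 1/133110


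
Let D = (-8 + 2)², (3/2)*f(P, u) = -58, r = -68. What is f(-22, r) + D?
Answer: -8/3 ≈ -2.6667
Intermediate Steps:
f(P, u) = -116/3 (f(P, u) = (⅔)*(-58) = -116/3)
D = 36 (D = (-6)² = 36)
f(-22, r) + D = -116/3 + 36 = -8/3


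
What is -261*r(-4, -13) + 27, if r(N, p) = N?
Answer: 1071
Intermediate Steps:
-261*r(-4, -13) + 27 = -261*(-4) + 27 = 1044 + 27 = 1071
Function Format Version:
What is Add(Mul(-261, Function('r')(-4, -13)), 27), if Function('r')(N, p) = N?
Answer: 1071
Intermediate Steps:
Add(Mul(-261, Function('r')(-4, -13)), 27) = Add(Mul(-261, -4), 27) = Add(1044, 27) = 1071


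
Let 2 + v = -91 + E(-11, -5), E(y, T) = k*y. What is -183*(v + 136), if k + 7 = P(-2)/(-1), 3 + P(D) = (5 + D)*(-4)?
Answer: 8235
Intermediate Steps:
P(D) = -23 - 4*D (P(D) = -3 + (5 + D)*(-4) = -3 + (-20 - 4*D) = -23 - 4*D)
k = 8 (k = -7 + (-23 - 4*(-2))/(-1) = -7 + (-23 + 8)*(-1) = -7 - 15*(-1) = -7 + 15 = 8)
E(y, T) = 8*y
v = -181 (v = -2 + (-91 + 8*(-11)) = -2 + (-91 - 88) = -2 - 179 = -181)
-183*(v + 136) = -183*(-181 + 136) = -183*(-45) = 8235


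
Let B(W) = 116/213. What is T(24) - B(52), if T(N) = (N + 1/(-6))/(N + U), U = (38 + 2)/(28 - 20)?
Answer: 3425/12354 ≈ 0.27724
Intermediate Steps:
B(W) = 116/213 (B(W) = 116*(1/213) = 116/213)
U = 5 (U = 40/8 = 40*(⅛) = 5)
T(N) = (-⅙ + N)/(5 + N) (T(N) = (N + 1/(-6))/(N + 5) = (N - ⅙)/(5 + N) = (-⅙ + N)/(5 + N))
T(24) - B(52) = (-⅙ + 24)/(5 + 24) - 1*116/213 = (143/6)/29 - 116/213 = (1/29)*(143/6) - 116/213 = 143/174 - 116/213 = 3425/12354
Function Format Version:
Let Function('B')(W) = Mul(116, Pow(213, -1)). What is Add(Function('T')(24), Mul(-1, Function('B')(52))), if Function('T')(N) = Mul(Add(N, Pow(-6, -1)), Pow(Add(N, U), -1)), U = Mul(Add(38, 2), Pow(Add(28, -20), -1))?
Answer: Rational(3425, 12354) ≈ 0.27724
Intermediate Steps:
Function('B')(W) = Rational(116, 213) (Function('B')(W) = Mul(116, Rational(1, 213)) = Rational(116, 213))
U = 5 (U = Mul(40, Pow(8, -1)) = Mul(40, Rational(1, 8)) = 5)
Function('T')(N) = Mul(Pow(Add(5, N), -1), Add(Rational(-1, 6), N)) (Function('T')(N) = Mul(Add(N, Pow(-6, -1)), Pow(Add(N, 5), -1)) = Mul(Add(N, Rational(-1, 6)), Pow(Add(5, N), -1)) = Mul(Add(Rational(-1, 6), N), Pow(Add(5, N), -1)) = Mul(Pow(Add(5, N), -1), Add(Rational(-1, 6), N)))
Add(Function('T')(24), Mul(-1, Function('B')(52))) = Add(Mul(Pow(Add(5, 24), -1), Add(Rational(-1, 6), 24)), Mul(-1, Rational(116, 213))) = Add(Mul(Pow(29, -1), Rational(143, 6)), Rational(-116, 213)) = Add(Mul(Rational(1, 29), Rational(143, 6)), Rational(-116, 213)) = Add(Rational(143, 174), Rational(-116, 213)) = Rational(3425, 12354)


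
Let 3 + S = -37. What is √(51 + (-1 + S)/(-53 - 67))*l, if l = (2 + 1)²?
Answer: 3*√184830/20 ≈ 64.488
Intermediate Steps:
S = -40 (S = -3 - 37 = -40)
l = 9 (l = 3² = 9)
√(51 + (-1 + S)/(-53 - 67))*l = √(51 + (-1 - 40)/(-53 - 67))*9 = √(51 - 41/(-120))*9 = √(51 - 41*(-1/120))*9 = √(51 + 41/120)*9 = √(6161/120)*9 = (√184830/60)*9 = 3*√184830/20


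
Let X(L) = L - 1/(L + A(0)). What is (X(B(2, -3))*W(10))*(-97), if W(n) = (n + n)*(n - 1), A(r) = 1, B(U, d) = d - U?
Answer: 82935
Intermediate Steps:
W(n) = 2*n*(-1 + n) (W(n) = (2*n)*(-1 + n) = 2*n*(-1 + n))
X(L) = L - 1/(1 + L) (X(L) = L - 1/(L + 1) = L - 1/(1 + L))
(X(B(2, -3))*W(10))*(-97) = (((-1 + (-3 - 1*2) + (-3 - 1*2)²)/(1 + (-3 - 1*2)))*(2*10*(-1 + 10)))*(-97) = (((-1 + (-3 - 2) + (-3 - 2)²)/(1 + (-3 - 2)))*(2*10*9))*(-97) = (((-1 - 5 + (-5)²)/(1 - 5))*180)*(-97) = (((-1 - 5 + 25)/(-4))*180)*(-97) = (-¼*19*180)*(-97) = -19/4*180*(-97) = -855*(-97) = 82935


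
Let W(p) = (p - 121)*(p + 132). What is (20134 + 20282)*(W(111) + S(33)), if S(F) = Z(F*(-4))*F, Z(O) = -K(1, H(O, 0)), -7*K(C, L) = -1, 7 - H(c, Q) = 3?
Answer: -688809888/7 ≈ -9.8401e+7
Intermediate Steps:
H(c, Q) = 4 (H(c, Q) = 7 - 1*3 = 7 - 3 = 4)
K(C, L) = ⅐ (K(C, L) = -⅐*(-1) = ⅐)
W(p) = (-121 + p)*(132 + p)
Z(O) = -⅐ (Z(O) = -1*⅐ = -⅐)
S(F) = -F/7
(20134 + 20282)*(W(111) + S(33)) = (20134 + 20282)*((-15972 + 111² + 11*111) - ⅐*33) = 40416*((-15972 + 12321 + 1221) - 33/7) = 40416*(-2430 - 33/7) = 40416*(-17043/7) = -688809888/7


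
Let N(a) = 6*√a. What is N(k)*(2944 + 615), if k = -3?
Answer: 21354*I*√3 ≈ 36986.0*I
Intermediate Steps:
N(k)*(2944 + 615) = (6*√(-3))*(2944 + 615) = (6*(I*√3))*3559 = (6*I*√3)*3559 = 21354*I*√3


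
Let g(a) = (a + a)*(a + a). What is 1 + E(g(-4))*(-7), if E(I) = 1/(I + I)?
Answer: 121/128 ≈ 0.94531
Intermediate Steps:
g(a) = 4*a² (g(a) = (2*a)*(2*a) = 4*a²)
E(I) = 1/(2*I)
1 + E(g(-4))*(-7) = 1 + (1/(2*((4*(-4)²))))*(-7) = 1 + (1/(2*((4*16))))*(-7) = 1 + ((½)/64)*(-7) = 1 + ((½)*(1/64))*(-7) = 1 + (1/128)*(-7) = 1 - 7/128 = 121/128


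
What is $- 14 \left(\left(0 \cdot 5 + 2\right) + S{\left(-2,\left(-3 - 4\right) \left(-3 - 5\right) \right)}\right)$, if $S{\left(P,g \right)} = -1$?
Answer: $-14$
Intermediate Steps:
$- 14 \left(\left(0 \cdot 5 + 2\right) + S{\left(-2,\left(-3 - 4\right) \left(-3 - 5\right) \right)}\right) = - 14 \left(\left(0 \cdot 5 + 2\right) - 1\right) = - 14 \left(\left(0 + 2\right) - 1\right) = - 14 \left(2 - 1\right) = \left(-14\right) 1 = -14$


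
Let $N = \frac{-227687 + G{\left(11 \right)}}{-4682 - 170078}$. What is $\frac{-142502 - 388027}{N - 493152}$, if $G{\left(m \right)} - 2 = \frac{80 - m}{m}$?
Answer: $\frac{169977954740}{158002195709} \approx 1.0758$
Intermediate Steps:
$G{\left(m \right)} = 2 + \frac{80 - m}{m}$
$N = \frac{1252233}{961180}$ ($N = \frac{-227687 + \frac{80 + 11}{11}}{-4682 - 170078} = \frac{-227687 + \frac{1}{11} \cdot 91}{-174760} = \left(-227687 + \frac{91}{11}\right) \left(- \frac{1}{174760}\right) = \left(- \frac{2504466}{11}\right) \left(- \frac{1}{174760}\right) = \frac{1252233}{961180} \approx 1.3028$)
$\frac{-142502 - 388027}{N - 493152} = \frac{-142502 - 388027}{\frac{1252233}{961180} - 493152} = - \frac{530529}{- \frac{474006587127}{961180}} = \left(-530529\right) \left(- \frac{961180}{474006587127}\right) = \frac{169977954740}{158002195709}$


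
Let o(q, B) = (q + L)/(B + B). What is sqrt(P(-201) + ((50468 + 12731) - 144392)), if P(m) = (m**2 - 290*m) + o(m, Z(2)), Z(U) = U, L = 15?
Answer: sqrt(69806)/2 ≈ 132.10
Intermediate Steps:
o(q, B) = (15 + q)/(2*B) (o(q, B) = (q + 15)/(B + B) = (15 + q)/((2*B)) = (15 + q)*(1/(2*B)) = (15 + q)/(2*B))
P(m) = 15/4 + m**2 - 1159*m/4 (P(m) = (m**2 - 290*m) + (1/2)*(15 + m)/2 = (m**2 - 290*m) + (1/2)*(1/2)*(15 + m) = (m**2 - 290*m) + (15/4 + m/4) = 15/4 + m**2 - 1159*m/4)
sqrt(P(-201) + ((50468 + 12731) - 144392)) = sqrt((15/4 + (-201)**2 - 1159/4*(-201)) + ((50468 + 12731) - 144392)) = sqrt((15/4 + 40401 + 232959/4) + (63199 - 144392)) = sqrt(197289/2 - 81193) = sqrt(34903/2) = sqrt(69806)/2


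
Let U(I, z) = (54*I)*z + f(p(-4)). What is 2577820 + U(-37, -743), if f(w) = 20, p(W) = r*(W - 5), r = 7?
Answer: 4062354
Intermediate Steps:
p(W) = -35 + 7*W (p(W) = 7*(W - 5) = 7*(-5 + W) = -35 + 7*W)
U(I, z) = 20 + 54*I*z (U(I, z) = (54*I)*z + 20 = 54*I*z + 20 = 20 + 54*I*z)
2577820 + U(-37, -743) = 2577820 + (20 + 54*(-37)*(-743)) = 2577820 + (20 + 1484514) = 2577820 + 1484534 = 4062354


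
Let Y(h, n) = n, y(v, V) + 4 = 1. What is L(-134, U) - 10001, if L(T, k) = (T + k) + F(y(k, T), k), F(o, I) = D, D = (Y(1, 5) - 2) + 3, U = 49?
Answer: -10080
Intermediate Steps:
y(v, V) = -3 (y(v, V) = -4 + 1 = -3)
D = 6 (D = (5 - 2) + 3 = 3 + 3 = 6)
F(o, I) = 6
L(T, k) = 6 + T + k (L(T, k) = (T + k) + 6 = 6 + T + k)
L(-134, U) - 10001 = (6 - 134 + 49) - 10001 = -79 - 10001 = -10080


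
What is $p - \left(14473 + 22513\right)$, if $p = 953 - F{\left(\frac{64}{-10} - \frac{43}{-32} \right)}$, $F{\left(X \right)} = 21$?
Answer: $-36054$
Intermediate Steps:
$p = 932$ ($p = 953 - 21 = 932$)
$p - \left(14473 + 22513\right) = 932 - \left(14473 + 22513\right) = 932 - 36986 = -36054$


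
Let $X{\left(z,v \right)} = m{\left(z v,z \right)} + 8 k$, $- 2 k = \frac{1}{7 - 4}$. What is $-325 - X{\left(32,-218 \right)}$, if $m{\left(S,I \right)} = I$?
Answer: $- \frac{1067}{3} \approx -355.67$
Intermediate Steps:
$k = - \frac{1}{6}$ ($k = - \frac{1}{2 \left(7 - 4\right)} = - \frac{1}{2 \cdot 3} = \left(- \frac{1}{2}\right) \frac{1}{3} = - \frac{1}{6} \approx -0.16667$)
$X{\left(z,v \right)} = - \frac{4}{3} + z$ ($X{\left(z,v \right)} = z + 8 \left(- \frac{1}{6}\right) = z - \frac{4}{3} = - \frac{4}{3} + z$)
$-325 - X{\left(32,-218 \right)} = -325 - \left(- \frac{4}{3} + 32\right) = -325 - \frac{92}{3} = - \frac{1067}{3}$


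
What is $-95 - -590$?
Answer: $495$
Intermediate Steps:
$-95 - -590 = -95 + 590 = 495$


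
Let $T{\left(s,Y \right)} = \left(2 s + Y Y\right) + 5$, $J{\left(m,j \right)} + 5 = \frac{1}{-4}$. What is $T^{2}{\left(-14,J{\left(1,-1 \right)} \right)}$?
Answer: $\frac{5329}{256} \approx 20.816$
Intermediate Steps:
$J{\left(m,j \right)} = - \frac{21}{4}$ ($J{\left(m,j \right)} = -5 + \frac{1}{-4} = -5 - \frac{1}{4} = - \frac{21}{4}$)
$T{\left(s,Y \right)} = 5 + Y^{2} + 2 s$ ($T{\left(s,Y \right)} = \left(2 s + Y^{2}\right) + 5 = \left(Y^{2} + 2 s\right) + 5 = 5 + Y^{2} + 2 s$)
$T^{2}{\left(-14,J{\left(1,-1 \right)} \right)} = \left(5 + \left(- \frac{21}{4}\right)^{2} + 2 \left(-14\right)\right)^{2} = \left(5 + \frac{441}{16} - 28\right)^{2} = \left(\frac{73}{16}\right)^{2} = \frac{5329}{256}$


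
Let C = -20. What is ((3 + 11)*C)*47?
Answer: -13160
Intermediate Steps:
((3 + 11)*C)*47 = ((3 + 11)*(-20))*47 = (14*(-20))*47 = -280*47 = -13160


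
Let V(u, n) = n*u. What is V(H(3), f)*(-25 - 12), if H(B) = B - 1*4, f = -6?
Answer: -222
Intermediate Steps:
H(B) = -4 + B (H(B) = B - 4 = -4 + B)
V(H(3), f)*(-25 - 12) = (-6*(-4 + 3))*(-25 - 12) = -6*(-1)*(-37) = 6*(-37) = -222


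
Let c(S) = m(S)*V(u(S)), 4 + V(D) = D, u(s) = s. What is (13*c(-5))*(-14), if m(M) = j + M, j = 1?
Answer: -6552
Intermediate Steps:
m(M) = 1 + M
V(D) = -4 + D
c(S) = (1 + S)*(-4 + S)
(13*c(-5))*(-14) = (13*((1 - 5)*(-4 - 5)))*(-14) = (13*(-4*(-9)))*(-14) = (13*36)*(-14) = 468*(-14) = -6552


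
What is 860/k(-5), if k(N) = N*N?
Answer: 172/5 ≈ 34.400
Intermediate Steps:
k(N) = N²
860/k(-5) = 860/((-5)²) = 860/25 = 860*(1/25) = 172/5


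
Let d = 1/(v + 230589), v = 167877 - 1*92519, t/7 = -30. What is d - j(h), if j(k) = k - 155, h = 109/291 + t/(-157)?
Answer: 2142627044801/13977800589 ≈ 153.29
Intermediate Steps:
t = -210 (t = 7*(-30) = -210)
v = 75358 (v = 167877 - 92519 = 75358)
h = 78223/45687 (h = 109/291 - 210/(-157) = 109*(1/291) - 210*(-1/157) = 109/291 + 210/157 = 78223/45687 ≈ 1.7122)
j(k) = -155 + k
d = 1/305947 (d = 1/(75358 + 230589) = 1/305947 ≈ 3.2685e-6)
d - j(h) = 1/305947 - (-155 + 78223/45687) = 1/305947 - 1*(-7003262/45687) = 1/305947 + 7003262/45687 = 2142627044801/13977800589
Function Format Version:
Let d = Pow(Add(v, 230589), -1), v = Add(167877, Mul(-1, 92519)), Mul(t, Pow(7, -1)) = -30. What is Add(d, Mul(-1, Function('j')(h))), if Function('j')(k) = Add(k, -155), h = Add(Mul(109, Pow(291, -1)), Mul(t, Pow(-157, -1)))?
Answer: Rational(2142627044801, 13977800589) ≈ 153.29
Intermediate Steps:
t = -210 (t = Mul(7, -30) = -210)
v = 75358 (v = Add(167877, -92519) = 75358)
h = Rational(78223, 45687) (h = Add(Mul(109, Pow(291, -1)), Mul(-210, Pow(-157, -1))) = Add(Mul(109, Rational(1, 291)), Mul(-210, Rational(-1, 157))) = Add(Rational(109, 291), Rational(210, 157)) = Rational(78223, 45687) ≈ 1.7122)
Function('j')(k) = Add(-155, k)
d = Rational(1, 305947) (d = Pow(Add(75358, 230589), -1) = Pow(305947, -1) = Rational(1, 305947) ≈ 3.2685e-6)
Add(d, Mul(-1, Function('j')(h))) = Add(Rational(1, 305947), Mul(-1, Add(-155, Rational(78223, 45687)))) = Add(Rational(1, 305947), Mul(-1, Rational(-7003262, 45687))) = Add(Rational(1, 305947), Rational(7003262, 45687)) = Rational(2142627044801, 13977800589)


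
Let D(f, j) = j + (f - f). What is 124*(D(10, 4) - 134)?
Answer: -16120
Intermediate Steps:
D(f, j) = j (D(f, j) = j + 0 = j)
124*(D(10, 4) - 134) = 124*(4 - 134) = 124*(-130) = -16120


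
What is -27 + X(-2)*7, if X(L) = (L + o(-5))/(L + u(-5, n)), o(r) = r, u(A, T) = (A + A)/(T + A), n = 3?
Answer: -130/3 ≈ -43.333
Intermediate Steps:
u(A, T) = 2*A/(A + T) (u(A, T) = (2*A)/(A + T) = 2*A/(A + T))
X(L) = (-5 + L)/(5 + L) (X(L) = (L - 5)/(L + 2*(-5)/(-5 + 3)) = (-5 + L)/(L + 2*(-5)/(-2)) = (-5 + L)/(L + 2*(-5)*(-1/2)) = (-5 + L)/(L + 5) = (-5 + L)/(5 + L))
-27 + X(-2)*7 = -27 + ((-5 - 2)/(5 - 2))*7 = -27 + (-7/3)*7 = -27 + ((1/3)*(-7))*7 = -27 - 7/3*7 = -27 - 49/3 = -130/3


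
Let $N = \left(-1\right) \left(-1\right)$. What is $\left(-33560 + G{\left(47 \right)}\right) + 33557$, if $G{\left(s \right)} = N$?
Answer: $-2$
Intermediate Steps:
$N = 1$
$G{\left(s \right)} = 1$
$\left(-33560 + G{\left(47 \right)}\right) + 33557 = \left(-33560 + 1\right) + 33557 = -33559 + 33557 = -2$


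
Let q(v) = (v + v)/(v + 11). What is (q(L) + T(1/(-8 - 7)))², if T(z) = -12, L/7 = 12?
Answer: 944784/9025 ≈ 104.69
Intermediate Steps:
L = 84 (L = 7*12 = 84)
q(v) = 2*v/(11 + v) (q(v) = (2*v)/(11 + v) = 2*v/(11 + v))
(q(L) + T(1/(-8 - 7)))² = (2*84/(11 + 84) - 12)² = (2*84/95 - 12)² = (2*84*(1/95) - 12)² = (168/95 - 12)² = (-972/95)² = 944784/9025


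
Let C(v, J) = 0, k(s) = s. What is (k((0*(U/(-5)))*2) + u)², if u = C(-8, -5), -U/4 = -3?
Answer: 0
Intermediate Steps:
U = 12 (U = -4*(-3) = 12)
u = 0
(k((0*(U/(-5)))*2) + u)² = ((0*(12/(-5)))*2 + 0)² = ((0*(12*(-⅕)))*2 + 0)² = ((0*(-12/5))*2 + 0)² = (0*2 + 0)² = (0 + 0)² = 0² = 0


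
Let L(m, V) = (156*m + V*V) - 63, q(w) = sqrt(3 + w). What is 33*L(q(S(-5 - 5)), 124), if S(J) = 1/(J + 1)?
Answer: 505329 + 1716*sqrt(26) ≈ 5.1408e+5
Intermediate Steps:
S(J) = 1/(1 + J)
L(m, V) = -63 + V**2 + 156*m (L(m, V) = (156*m + V**2) - 63 = (V**2 + 156*m) - 63 = -63 + V**2 + 156*m)
33*L(q(S(-5 - 5)), 124) = 33*(-63 + 124**2 + 156*sqrt(3 + 1/(1 + (-5 - 5)))) = 33*(-63 + 15376 + 156*sqrt(3 + 1/(1 - 10))) = 33*(-63 + 15376 + 156*sqrt(3 + 1/(-9))) = 33*(-63 + 15376 + 156*sqrt(3 - 1/9)) = 33*(-63 + 15376 + 156*sqrt(26/9)) = 33*(-63 + 15376 + 156*(sqrt(26)/3)) = 33*(-63 + 15376 + 52*sqrt(26)) = 33*(15313 + 52*sqrt(26)) = 505329 + 1716*sqrt(26)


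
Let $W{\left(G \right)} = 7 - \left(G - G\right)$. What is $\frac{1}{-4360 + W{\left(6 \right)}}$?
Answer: $- \frac{1}{4353} \approx -0.00022973$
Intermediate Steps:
$W{\left(G \right)} = 7$ ($W{\left(G \right)} = 7 - 0 = 7 + 0 = 7$)
$\frac{1}{-4360 + W{\left(6 \right)}} = \frac{1}{-4360 + 7} = \frac{1}{-4353} = - \frac{1}{4353}$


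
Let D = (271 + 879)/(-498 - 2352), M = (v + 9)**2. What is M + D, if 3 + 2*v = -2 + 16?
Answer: 47845/228 ≈ 209.85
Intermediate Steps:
v = 11/2 (v = -3/2 + (-2 + 16)/2 = -3/2 + (1/2)*14 = -3/2 + 7 = 11/2 ≈ 5.5000)
M = 841/4 (M = (11/2 + 9)**2 = (29/2)**2 = 841/4 ≈ 210.25)
D = -23/57 (D = 1150/(-2850) = 1150*(-1/2850) = -23/57 ≈ -0.40351)
M + D = 841/4 - 23/57 = 47845/228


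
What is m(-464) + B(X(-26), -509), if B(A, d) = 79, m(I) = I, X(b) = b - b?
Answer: -385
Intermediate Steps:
X(b) = 0
m(-464) + B(X(-26), -509) = -464 + 79 = -385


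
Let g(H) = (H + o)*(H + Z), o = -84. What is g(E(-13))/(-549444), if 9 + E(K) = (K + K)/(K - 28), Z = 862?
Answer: 610789/4256292 ≈ 0.14350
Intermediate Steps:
E(K) = -9 + 2*K/(-28 + K) (E(K) = -9 + (K + K)/(K - 28) = -9 + (2*K)/(-28 + K) = -9 + 2*K/(-28 + K))
g(H) = (-84 + H)*(862 + H) (g(H) = (H - 84)*(H + 862) = (-84 + H)*(862 + H))
g(E(-13))/(-549444) = (-72408 + (7*(36 - 1*(-13))/(-28 - 13))² + 778*(7*(36 - 1*(-13))/(-28 - 13)))/(-549444) = (-72408 + (7*(36 + 13)/(-41))² + 778*(7*(36 + 13)/(-41)))*(-1/549444) = (-72408 + (7*(-1/41)*49)² + 778*(7*(-1/41)*49))*(-1/549444) = (-72408 + (-343/41)² + 778*(-343/41))*(-1/549444) = (-72408 + 117649/1681 - 266854/41)*(-1/549444) = -132541213/1681*(-1/549444) = 610789/4256292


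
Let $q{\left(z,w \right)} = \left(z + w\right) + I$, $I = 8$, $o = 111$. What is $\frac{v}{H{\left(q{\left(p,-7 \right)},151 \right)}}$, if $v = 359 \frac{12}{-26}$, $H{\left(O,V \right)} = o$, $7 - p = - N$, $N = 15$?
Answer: $- \frac{718}{481} \approx -1.4927$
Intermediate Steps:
$p = 22$ ($p = 7 - \left(-1\right) 15 = 7 - -15 = 7 + 15 = 22$)
$q{\left(z,w \right)} = 8 + w + z$ ($q{\left(z,w \right)} = \left(z + w\right) + 8 = \left(w + z\right) + 8 = 8 + w + z$)
$H{\left(O,V \right)} = 111$
$v = - \frac{2154}{13}$ ($v = 359 \cdot 12 \left(- \frac{1}{26}\right) = 359 \left(- \frac{6}{13}\right) = - \frac{2154}{13} \approx -165.69$)
$\frac{v}{H{\left(q{\left(p,-7 \right)},151 \right)}} = - \frac{2154}{13 \cdot 111} = \left(- \frac{2154}{13}\right) \frac{1}{111} = - \frac{718}{481}$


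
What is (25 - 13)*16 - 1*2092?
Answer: -1900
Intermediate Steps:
(25 - 13)*16 - 1*2092 = 12*16 - 2092 = 192 - 2092 = -1900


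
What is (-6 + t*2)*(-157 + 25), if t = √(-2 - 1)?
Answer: 792 - 264*I*√3 ≈ 792.0 - 457.26*I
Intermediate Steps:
t = I*√3 (t = √(-3) = I*√3 ≈ 1.732*I)
(-6 + t*2)*(-157 + 25) = (-6 + (I*√3)*2)*(-157 + 25) = (-6 + 2*I*√3)*(-132) = 792 - 264*I*√3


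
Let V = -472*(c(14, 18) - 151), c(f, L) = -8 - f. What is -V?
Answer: -81656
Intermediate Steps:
V = 81656 (V = -472*((-8 - 1*14) - 151) = -472*((-8 - 14) - 151) = -472*(-22 - 151) = -472*(-173) = 81656)
-V = -1*81656 = -81656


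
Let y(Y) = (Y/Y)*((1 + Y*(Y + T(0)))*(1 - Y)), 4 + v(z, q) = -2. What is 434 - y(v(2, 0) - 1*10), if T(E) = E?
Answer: -3935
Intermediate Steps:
v(z, q) = -6 (v(z, q) = -4 - 2 = -6)
y(Y) = (1 + Y**2)*(1 - Y) (y(Y) = (Y/Y)*((1 + Y*(Y + 0))*(1 - Y)) = 1*((1 + Y*Y)*(1 - Y)) = 1*((1 + Y**2)*(1 - Y)) = (1 + Y**2)*(1 - Y))
434 - y(v(2, 0) - 1*10) = 434 - (1 + (-6 - 1*10)**2 - (-6 - 1*10) - (-6 - 1*10)**3) = 434 - (1 + (-6 - 10)**2 - (-6 - 10) - (-6 - 10)**3) = 434 - (1 + (-16)**2 - 1*(-16) - 1*(-16)**3) = 434 - (1 + 256 + 16 - 1*(-4096)) = 434 - (1 + 256 + 16 + 4096) = 434 - 1*4369 = 434 - 4369 = -3935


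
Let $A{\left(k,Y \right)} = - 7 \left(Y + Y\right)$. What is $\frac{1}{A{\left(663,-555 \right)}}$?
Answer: $\frac{1}{7770} \approx 0.0001287$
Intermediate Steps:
$A{\left(k,Y \right)} = - 14 Y$ ($A{\left(k,Y \right)} = - 7 \cdot 2 Y = - 14 Y$)
$\frac{1}{A{\left(663,-555 \right)}} = \frac{1}{\left(-14\right) \left(-555\right)} = \frac{1}{7770}$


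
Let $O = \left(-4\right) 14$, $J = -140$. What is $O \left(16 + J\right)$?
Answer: $6944$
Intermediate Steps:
$O = -56$
$O \left(16 + J\right) = - 56 \left(16 - 140\right) = \left(-56\right) \left(-124\right) = 6944$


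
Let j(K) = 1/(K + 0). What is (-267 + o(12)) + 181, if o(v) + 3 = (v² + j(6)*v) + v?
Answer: 69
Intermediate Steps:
j(K) = 1/K
o(v) = -3 + v² + 7*v/6 (o(v) = -3 + ((v² + v/6) + v) = -3 + (v² + 7*v/6) = -3 + v² + 7*v/6)
(-267 + o(12)) + 181 = (-267 + (-3 + 12² + (7/6)*12)) + 181 = (-267 + (-3 + 144 + 14)) + 181 = (-267 + 155) + 181 = -112 + 181 = 69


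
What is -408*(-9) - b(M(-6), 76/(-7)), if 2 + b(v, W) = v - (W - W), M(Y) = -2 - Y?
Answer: 3670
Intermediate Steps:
b(v, W) = -2 + v (b(v, W) = -2 + (v - (W - W)) = -2 + (v - 1*0) = -2 + (v + 0) = -2 + v)
-408*(-9) - b(M(-6), 76/(-7)) = -408*(-9) - (-2 + (-2 - 1*(-6))) = 3672 - (-2 + (-2 + 6)) = 3672 - (-2 + 4) = 3672 - 1*2 = 3672 - 2 = 3670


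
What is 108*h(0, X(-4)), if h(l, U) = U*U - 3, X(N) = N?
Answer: 1404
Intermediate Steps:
h(l, U) = -3 + U**2 (h(l, U) = U**2 - 3 = -3 + U**2)
108*h(0, X(-4)) = 108*(-3 + (-4)**2) = 108*(-3 + 16) = 108*13 = 1404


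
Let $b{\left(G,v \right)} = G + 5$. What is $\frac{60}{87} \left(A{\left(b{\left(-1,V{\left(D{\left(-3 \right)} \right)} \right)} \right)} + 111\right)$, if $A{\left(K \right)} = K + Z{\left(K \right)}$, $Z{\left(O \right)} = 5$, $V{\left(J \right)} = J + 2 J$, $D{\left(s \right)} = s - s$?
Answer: $\frac{2400}{29} \approx 82.759$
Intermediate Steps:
$D{\left(s \right)} = 0$
$V{\left(J \right)} = 3 J$
$b{\left(G,v \right)} = 5 + G$
$A{\left(K \right)} = 5 + K$ ($A{\left(K \right)} = K + 5 = 5 + K$)
$\frac{60}{87} \left(A{\left(b{\left(-1,V{\left(D{\left(-3 \right)} \right)} \right)} \right)} + 111\right) = \frac{60}{87} \left(\left(5 + \left(5 - 1\right)\right) + 111\right) = 60 \cdot \frac{1}{87} \left(\left(5 + 4\right) + 111\right) = \frac{20 \left(9 + 111\right)}{29} = \frac{20}{29} \cdot 120 = \frac{2400}{29}$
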